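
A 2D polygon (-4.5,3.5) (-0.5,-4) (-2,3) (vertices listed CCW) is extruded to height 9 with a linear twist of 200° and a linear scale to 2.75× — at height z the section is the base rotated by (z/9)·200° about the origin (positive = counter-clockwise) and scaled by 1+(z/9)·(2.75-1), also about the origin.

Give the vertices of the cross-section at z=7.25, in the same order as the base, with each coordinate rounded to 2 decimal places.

Cross-section at z=7.25: (7.53,-11.49) (4.26,8.73) (2.22,-8.40)

t = z/height = 7.25/9 = 0.805556
s = 1 + (scale-1)·z/height = 1 + (2.75-1)·7.25/9 = 2.409722
θ = twist·z/height = 200°·7.25/9 = 161.1111° = 2.811919 rad
cos θ = -0.946148, sin θ = 0.323734 (intermediates below are computed at full precision and shown rounded to 5 d.p.)
v1: (-4.5,3.5) → rotate → (3.12460,-4.76832) → ×s → (7.52941,-11.49033) → (7.53,-11.49)
v2: (-0.5,-4) → rotate → (1.76801,3.62273) → ×s → (4.26041,8.72976) → (4.26,8.73)
v3: (-2,3) → rotate → (0.92109,-3.48591) → ×s → (2.21958,-8.40008) → (2.22,-8.40)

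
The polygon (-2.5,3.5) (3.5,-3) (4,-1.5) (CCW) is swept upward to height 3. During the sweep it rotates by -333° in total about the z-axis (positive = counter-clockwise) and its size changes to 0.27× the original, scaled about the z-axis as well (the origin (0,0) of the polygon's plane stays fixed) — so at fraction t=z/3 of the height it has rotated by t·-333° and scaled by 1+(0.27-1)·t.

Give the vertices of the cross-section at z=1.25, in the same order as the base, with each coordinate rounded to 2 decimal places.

Cross-section at z=1.25: (2.91,-0.68) (-3.21,-0.04) (-2.78,-1.05)

t = z/height = 1.25/3 = 0.416667
s = 1 + (scale-1)·z/height = 1 + (0.27-1)·1.25/3 = 0.695833
θ = twist·z/height = -333°·1.25/3 = -138.7500° = -2.421644 rad
cos θ = -0.751840, sin θ = -0.659346 (intermediates below are computed at full precision and shown rounded to 5 d.p.)
v1: (-2.5,3.5) → rotate → (4.18731,-0.98307) → ×s → (2.91367,-0.68406) → (2.91,-0.68)
v2: (3.5,-3) → rotate → (-4.60948,-0.05219) → ×s → (-3.20743,-0.03632) → (-3.21,-0.04)
v3: (4,-1.5) → rotate → (-3.99638,-1.50962) → ×s → (-2.78081,-1.05045) → (-2.78,-1.05)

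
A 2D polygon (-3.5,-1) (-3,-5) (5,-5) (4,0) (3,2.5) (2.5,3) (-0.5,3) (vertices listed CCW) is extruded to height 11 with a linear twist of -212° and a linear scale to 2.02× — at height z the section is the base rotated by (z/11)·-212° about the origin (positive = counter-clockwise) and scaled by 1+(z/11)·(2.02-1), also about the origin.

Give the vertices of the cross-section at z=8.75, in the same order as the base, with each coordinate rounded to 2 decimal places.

t = z/height = 8.75/11 = 0.795455
s = 1 + (scale-1)·z/height = 1 + (2.02-1)·8.75/11 = 1.811364
θ = twist·z/height = -212°·8.75/11 = -168.6364° = -2.943260 rad
cos θ = -0.980396, sin θ = -0.197035 (intermediates below are computed at full precision and shown rounded to 5 d.p.)
v1: (-3.5,-1) → rotate → (3.23435,1.67002) → ×s → (5.85859,3.02501) → (5.86,3.03)
v2: (-3,-5) → rotate → (1.95601,5.49309) → ×s → (3.54305,9.94998) → (3.54,9.95)
v3: (5,-5) → rotate → (-5.88716,3.91681) → ×s → (-10.66378,7.09476) → (-10.66,7.09)
v4: (4,0) → rotate → (-3.92159,-0.78814) → ×s → (-7.10342,-1.42761) → (-7.10,-1.43)
v5: (3,2.5) → rotate → (-2.44860,-3.04210) → ×s → (-4.43531,-5.51034) → (-4.44,-5.51)
v6: (2.5,3) → rotate → (-1.85989,-3.43378) → ×s → (-3.36893,-6.21982) → (-3.37,-6.22)
v7: (-0.5,3) → rotate → (1.08130,-2.84267) → ×s → (1.95863,-5.14911) → (1.96,-5.15)

Cross-section at z=8.75: (5.86,3.03) (3.54,9.95) (-10.66,7.09) (-7.10,-1.43) (-4.44,-5.51) (-3.37,-6.22) (1.96,-5.15)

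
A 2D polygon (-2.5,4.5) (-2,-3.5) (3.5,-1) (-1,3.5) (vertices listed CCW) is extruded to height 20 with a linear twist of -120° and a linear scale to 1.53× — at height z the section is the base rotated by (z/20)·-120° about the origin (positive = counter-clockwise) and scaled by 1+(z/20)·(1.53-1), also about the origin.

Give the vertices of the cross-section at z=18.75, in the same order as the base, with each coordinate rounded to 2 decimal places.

Cross-section at z=18.75: (7.66,0.88) (-3.69,4.77) (-3.39,-4.27) (5.41,-0.62)

t = z/height = 18.75/20 = 0.9375
s = 1 + (scale-1)·z/height = 1 + (1.53-1)·18.75/20 = 1.496875
θ = twist·z/height = -120°·18.75/20 = -112.5000° = -1.963495 rad
cos θ = -0.382683, sin θ = -0.923880 (intermediates below are computed at full precision and shown rounded to 5 d.p.)
v1: (-2.5,4.5) → rotate → (5.11417,0.58762) → ×s → (7.65527,0.87960) → (7.66,0.88)
v2: (-2,-3.5) → rotate → (-2.46821,3.18715) → ×s → (-3.69460,4.77077) → (-3.69,4.77)
v3: (3.5,-1) → rotate → (-2.26327,-2.85089) → ×s → (-3.38783,-4.26743) → (-3.39,-4.27)
v4: (-1,3.5) → rotate → (3.61626,-0.41551) → ×s → (5.41309,-0.62197) → (5.41,-0.62)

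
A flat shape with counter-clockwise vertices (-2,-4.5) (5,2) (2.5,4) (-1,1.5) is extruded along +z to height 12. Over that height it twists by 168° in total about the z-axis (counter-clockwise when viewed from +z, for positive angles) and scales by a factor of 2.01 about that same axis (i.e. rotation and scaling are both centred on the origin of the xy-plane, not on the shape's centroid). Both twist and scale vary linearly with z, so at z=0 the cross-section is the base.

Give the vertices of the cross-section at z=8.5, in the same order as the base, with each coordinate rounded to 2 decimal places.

Cross-section at z=8.5: (8.41,0.74) (-7.16,5.84) (-8.08,0.42) (-1.42,-2.75)

t = z/height = 8.5/12 = 0.708333
s = 1 + (scale-1)·z/height = 1 + (2.01-1)·8.5/12 = 1.715417
θ = twist·z/height = 168°·8.5/12 = 119.0000° = 2.076942 rad
cos θ = -0.484810, sin θ = 0.874620 (intermediates below are computed at full precision and shown rounded to 5 d.p.)
v1: (-2,-4.5) → rotate → (4.90541,0.43240) → ×s → (8.41482,0.74175) → (8.41,0.74)
v2: (5,2) → rotate → (-4.17329,3.40348) → ×s → (-7.15893,5.83839) → (-7.16,5.84)
v3: (2.5,4) → rotate → (-4.71050,0.24731) → ×s → (-8.08048,0.42424) → (-8.08,0.42)
v4: (-1,1.5) → rotate → (-0.82712,-1.60183) → ×s → (-1.41886,-2.74781) → (-1.42,-2.75)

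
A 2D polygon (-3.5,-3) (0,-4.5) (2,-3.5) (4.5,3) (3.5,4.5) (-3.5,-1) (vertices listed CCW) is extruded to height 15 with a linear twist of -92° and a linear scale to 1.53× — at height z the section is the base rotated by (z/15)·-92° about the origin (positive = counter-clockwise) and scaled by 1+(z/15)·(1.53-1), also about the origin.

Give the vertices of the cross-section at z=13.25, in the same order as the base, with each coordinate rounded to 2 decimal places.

t = z/height = 13.25/15 = 0.883333
s = 1 + (scale-1)·z/height = 1 + (1.53-1)·13.25/15 = 1.468167
θ = twist·z/height = -92°·13.25/15 = -81.2667° = -1.418371 rad
cos θ = 0.151836, sin θ = -0.988406 (intermediates below are computed at full precision and shown rounded to 5 d.p.)
v1: (-3.5,-3) → rotate → (-3.49664,3.00391) → ×s → (-5.13365,4.41024) → (-5.13,4.41)
v2: (0,-4.5) → rotate → (-4.44783,-0.68326) → ×s → (-6.53015,-1.00314) → (-6.53,-1.00)
v3: (2,-3.5) → rotate → (-3.15575,-2.50824) → ×s → (-4.63316,-3.68251) → (-4.63,-3.68)
v4: (4.5,3) → rotate → (3.64848,-3.99232) → ×s → (5.35657,-5.86139) → (5.36,-5.86)
v5: (3.5,4.5) → rotate → (4.97925,-2.77616) → ×s → (7.31037,-4.07586) → (7.31,-4.08)
v6: (-3.5,-1) → rotate → (-1.51983,3.30758) → ×s → (-2.23137,4.85608) → (-2.23,4.86)

Cross-section at z=13.25: (-5.13,4.41) (-6.53,-1.00) (-4.63,-3.68) (5.36,-5.86) (7.31,-4.08) (-2.23,4.86)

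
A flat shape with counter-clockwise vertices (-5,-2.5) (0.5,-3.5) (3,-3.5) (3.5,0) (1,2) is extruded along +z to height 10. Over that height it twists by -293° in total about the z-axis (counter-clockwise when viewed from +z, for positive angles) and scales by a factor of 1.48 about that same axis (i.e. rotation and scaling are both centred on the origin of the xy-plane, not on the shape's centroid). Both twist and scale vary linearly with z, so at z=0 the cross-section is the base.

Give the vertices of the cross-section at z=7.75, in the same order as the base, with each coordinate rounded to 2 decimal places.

t = z/height = 7.75/10 = 0.775
s = 1 + (scale-1)·z/height = 1 + (1.48-1)·7.75/10 = 1.372000
θ = twist·z/height = -293°·7.75/10 = -227.0750° = -3.963206 rad
cos θ = -0.681040, sin θ = 0.732246 (intermediates below are computed at full precision and shown rounded to 5 d.p.)
v1: (-5,-2.5) → rotate → (5.23582,-1.95863) → ×s → (7.18354,-2.68724) → (7.18,-2.69)
v2: (0.5,-3.5) → rotate → (2.22234,2.74976) → ×s → (3.04905,3.77268) → (3.05,3.77)
v3: (3,-3.5) → rotate → (0.51974,4.58038) → ×s → (0.71308,6.28428) → (0.71,6.28)
v4: (3.5,0) → rotate → (-2.38364,2.56286) → ×s → (-3.27036,3.51624) → (-3.27,3.52)
v5: (1,2) → rotate → (-2.14553,-0.62984) → ×s → (-2.94367,-0.86413) → (-2.94,-0.86)

Cross-section at z=7.75: (7.18,-2.69) (3.05,3.77) (0.71,6.28) (-3.27,3.52) (-2.94,-0.86)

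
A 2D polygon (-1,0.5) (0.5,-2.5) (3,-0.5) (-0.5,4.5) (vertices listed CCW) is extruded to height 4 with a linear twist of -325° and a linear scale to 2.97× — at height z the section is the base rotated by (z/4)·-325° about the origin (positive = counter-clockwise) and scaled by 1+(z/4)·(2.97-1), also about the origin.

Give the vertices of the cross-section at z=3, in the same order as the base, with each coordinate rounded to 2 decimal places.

t = z/height = 3/4 = 0.75
s = 1 + (scale-1)·z/height = 1 + (2.97-1)·3/4 = 2.477500
θ = twist·z/height = -325°·3/4 = -243.7500° = -4.254240 rad
cos θ = -0.442289, sin θ = 0.896873 (intermediates below are computed at full precision and shown rounded to 5 d.p.)
v1: (-1,0.5) → rotate → (-0.00615,-1.11802) → ×s → (-0.01523,-2.76989) → (-0.02,-2.77)
v2: (0.5,-2.5) → rotate → (2.02104,1.55416) → ×s → (5.00712,3.85043) → (5.01,3.85)
v3: (3,-0.5) → rotate → (-0.87843,2.91176) → ×s → (-2.17631,7.21389) → (-2.18,7.21)
v4: (-0.5,4.5) → rotate → (-3.81478,-2.43874) → ×s → (-9.45112,-6.04197) → (-9.45,-6.04)

Cross-section at z=3: (-0.02,-2.77) (5.01,3.85) (-2.18,7.21) (-9.45,-6.04)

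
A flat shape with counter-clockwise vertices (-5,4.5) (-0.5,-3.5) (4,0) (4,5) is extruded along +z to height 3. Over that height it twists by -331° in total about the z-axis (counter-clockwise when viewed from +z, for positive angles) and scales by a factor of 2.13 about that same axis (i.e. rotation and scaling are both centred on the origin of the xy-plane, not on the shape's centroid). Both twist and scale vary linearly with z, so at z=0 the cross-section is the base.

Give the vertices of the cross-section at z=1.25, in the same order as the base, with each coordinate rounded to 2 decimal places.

Cross-section at z=1.25: (9.89,0.02) (-2.90,4.31) (-4.37,-3.94) (0.56,-9.40)

t = z/height = 1.25/3 = 0.416667
s = 1 + (scale-1)·z/height = 1 + (2.13-1)·1.25/3 = 1.470833
θ = twist·z/height = -331°·1.25/3 = -137.9167° = -2.407100 rad
cos θ = -0.742171, sin θ = -0.670211 (intermediates below are computed at full precision and shown rounded to 5 d.p.)
v1: (-5,4.5) → rotate → (6.72680,0.01129) → ×s → (9.89401,0.01660) → (9.89,0.02)
v2: (-0.5,-3.5) → rotate → (-1.97465,2.93270) → ×s → (-2.90438,4.31352) → (-2.90,4.31)
v3: (4,0) → rotate → (-2.96868,-2.68084) → ×s → (-4.36644,-3.94307) → (-4.37,-3.94)
v4: (4,5) → rotate → (0.38237,-6.39170) → ×s → (0.56240,-9.40112) → (0.56,-9.40)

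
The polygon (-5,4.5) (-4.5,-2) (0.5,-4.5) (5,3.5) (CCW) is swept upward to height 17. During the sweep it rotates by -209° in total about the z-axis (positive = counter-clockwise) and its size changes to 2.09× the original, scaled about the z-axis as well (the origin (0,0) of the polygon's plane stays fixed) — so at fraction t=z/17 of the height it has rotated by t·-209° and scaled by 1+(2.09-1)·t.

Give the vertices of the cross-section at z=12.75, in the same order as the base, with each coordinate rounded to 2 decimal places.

Cross-section at z=12.75: (11.58,-3.93) (6.08,6.57) (-4.06,7.16) (-5.84,-9.43)

t = z/height = 12.75/17 = 0.75
s = 1 + (scale-1)·z/height = 1 + (2.09-1)·12.75/17 = 1.817500
θ = twist·z/height = -209°·12.75/17 = -156.7500° = -2.735804 rad
cos θ = -0.918791, sin θ = -0.394744 (intermediates below are computed at full precision and shown rounded to 5 d.p.)
v1: (-5,4.5) → rotate → (6.37030,-2.16084) → ×s → (11.57803,-3.92733) → (11.58,-3.93)
v2: (-4.5,-2) → rotate → (3.34507,3.61393) → ×s → (6.07967,6.56832) → (6.08,6.57)
v3: (0.5,-4.5) → rotate → (-2.23574,3.93719) → ×s → (-4.06346,7.15584) → (-4.06,7.16)
v4: (5,3.5) → rotate → (-3.21235,-5.18949) → ×s → (-5.83845,-9.43190) → (-5.84,-9.43)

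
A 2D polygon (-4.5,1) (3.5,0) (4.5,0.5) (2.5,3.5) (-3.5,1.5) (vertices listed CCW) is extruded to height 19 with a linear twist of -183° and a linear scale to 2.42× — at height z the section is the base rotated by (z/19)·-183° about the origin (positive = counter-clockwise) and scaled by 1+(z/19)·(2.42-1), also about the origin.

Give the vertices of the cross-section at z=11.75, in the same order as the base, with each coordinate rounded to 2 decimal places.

t = z/height = 11.75/19 = 0.618421
s = 1 + (scale-1)·z/height = 1 + (2.42-1)·11.75/19 = 1.878158
θ = twist·z/height = -183°·11.75/19 = -113.1711° = -1.975207 rad
cos θ = -0.393477, sin θ = -0.919334 (intermediates below are computed at full precision and shown rounded to 5 d.p.)
v1: (-4.5,1) → rotate → (2.68998,3.74353) → ×s → (5.05221,7.03093) → (5.05,7.03)
v2: (3.5,0) → rotate → (-1.37717,-3.21767) → ×s → (-2.58654,-6.04329) → (-2.59,-6.04)
v3: (4.5,0.5) → rotate → (-1.31098,-4.33374) → ×s → (-2.46223,-8.13945) → (-2.46,-8.14)
v4: (2.5,3.5) → rotate → (2.23398,-3.67551) → ×s → (4.19576,-6.90318) → (4.20,-6.90)
v5: (-3.5,1.5) → rotate → (2.75617,2.62745) → ×s → (5.17653,4.93477) → (5.18,4.93)

Cross-section at z=11.75: (5.05,7.03) (-2.59,-6.04) (-2.46,-8.14) (4.20,-6.90) (5.18,4.93)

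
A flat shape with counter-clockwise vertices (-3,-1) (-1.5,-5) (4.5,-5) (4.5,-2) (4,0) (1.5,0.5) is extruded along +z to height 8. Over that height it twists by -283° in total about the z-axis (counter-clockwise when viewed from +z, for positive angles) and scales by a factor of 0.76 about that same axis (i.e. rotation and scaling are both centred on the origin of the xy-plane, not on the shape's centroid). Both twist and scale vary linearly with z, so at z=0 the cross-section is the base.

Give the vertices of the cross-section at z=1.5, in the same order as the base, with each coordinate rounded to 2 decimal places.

Cross-section at z=1.5: (-2.49,1.72) (-4.68,-1.72) (-1.23,-6.30) (1.06,-4.58) (2.30,-3.05) (1.24,-0.86)

t = z/height = 1.5/8 = 0.1875
s = 1 + (scale-1)·z/height = 1 + (0.76-1)·1.5/8 = 0.955000
θ = twist·z/height = -283°·1.5/8 = -53.0625° = -0.926115 rad
cos θ = 0.600943, sin θ = -0.799292 (intermediates below are computed at full precision and shown rounded to 5 d.p.)
v1: (-3,-1) → rotate → (-2.60212,1.79693) → ×s → (-2.48503,1.71607) → (-2.49,1.72)
v2: (-1.5,-5) → rotate → (-4.89787,-1.80578) → ×s → (-4.67747,-1.72452) → (-4.68,-1.72)
v3: (4.5,-5) → rotate → (-1.29221,-6.60153) → ×s → (-1.23406,-6.30446) → (-1.23,-6.30)
v4: (4.5,-2) → rotate → (1.10566,-4.79870) → ×s → (1.05591,-4.58276) → (1.06,-4.58)
v5: (4,0) → rotate → (2.40377,-3.19717) → ×s → (2.29560,-3.05329) → (2.30,-3.05)
v6: (1.5,0.5) → rotate → (1.30106,-0.89847) → ×s → (1.24251,-0.85803) → (1.24,-0.86)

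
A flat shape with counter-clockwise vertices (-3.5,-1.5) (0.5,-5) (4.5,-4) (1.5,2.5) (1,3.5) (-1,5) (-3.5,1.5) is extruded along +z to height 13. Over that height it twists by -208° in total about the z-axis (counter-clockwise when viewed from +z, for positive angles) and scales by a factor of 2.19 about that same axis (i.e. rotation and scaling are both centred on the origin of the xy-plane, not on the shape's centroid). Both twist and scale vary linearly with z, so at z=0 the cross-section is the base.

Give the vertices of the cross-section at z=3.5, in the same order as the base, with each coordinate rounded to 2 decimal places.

Cross-section at z=3.5: (-4.23,2.72) (-5.10,-4.24) (-1.06,-7.88) (3.84,0.20) (4.57,1.49) (4.73,4.79) (-0.94,4.94)

t = z/height = 3.5/13 = 0.269231
s = 1 + (scale-1)·z/height = 1 + (2.19-1)·3.5/13 = 1.320385
θ = twist·z/height = -208°·3.5/13 = -56.0000° = -0.977384 rad
cos θ = 0.559193, sin θ = -0.829038 (intermediates below are computed at full precision and shown rounded to 5 d.p.)
v1: (-3.5,-1.5) → rotate → (-3.20073,2.06284) → ×s → (-4.22620,2.72375) → (-4.23,2.72)
v2: (0.5,-5) → rotate → (-3.86559,-3.21048) → ×s → (-5.10407,-4.23907) → (-5.10,-4.24)
v3: (4.5,-4) → rotate → (-0.79978,-5.96744) → ×s → (-1.05602,-7.87932) → (-1.06,-7.88)
v4: (1.5,2.5) → rotate → (2.91138,0.15443) → ×s → (3.84415,0.20390) → (3.84,0.20)
v5: (1,3.5) → rotate → (3.46082,1.12814) → ×s → (4.56962,1.48958) → (4.57,1.49)
v6: (-1,5) → rotate → (3.58599,3.62500) → ×s → (4.73489,4.78640) → (4.73,4.79)
v7: (-3.5,1.5) → rotate → (-0.71362,3.74042) → ×s → (-0.94225,4.93879) → (-0.94,4.94)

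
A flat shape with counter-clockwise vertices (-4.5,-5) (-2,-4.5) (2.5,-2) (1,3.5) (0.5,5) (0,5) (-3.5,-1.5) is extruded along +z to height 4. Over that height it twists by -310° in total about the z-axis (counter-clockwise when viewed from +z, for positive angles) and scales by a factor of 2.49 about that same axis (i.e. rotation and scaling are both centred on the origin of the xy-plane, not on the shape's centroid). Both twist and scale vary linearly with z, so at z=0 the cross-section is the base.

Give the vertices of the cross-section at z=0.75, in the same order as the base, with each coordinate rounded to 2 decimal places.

Cross-section at z=0.75: (-8.47,1.51) (-6.24,-0.87) (-0.48,-4.07) (4.48,1.28) (5.77,2.83) (5.43,3.38) (-3.99,2.79)

t = z/height = 0.75/4 = 0.1875
s = 1 + (scale-1)·z/height = 1 + (2.49-1)·0.75/4 = 1.279375
θ = twist·z/height = -310°·0.75/4 = -58.1250° = -1.014473 rad
cos θ = 0.528068, sin θ = -0.849202 (intermediates below are computed at full precision and shown rounded to 5 d.p.)
v1: (-4.5,-5) → rotate → (-6.62232,1.18107) → ×s → (-8.47243,1.51103) → (-8.47,1.51)
v2: (-2,-4.5) → rotate → (-4.87755,-0.67790) → ×s → (-6.24021,-0.86729) → (-6.24,-0.87)
v3: (2.5,-2) → rotate → (-0.37823,-3.17914) → ×s → (-0.48390,-4.06731) → (-0.48,-4.07)
v4: (1,3.5) → rotate → (3.50028,0.99904) → ×s → (4.47816,1.27814) → (4.48,1.28)
v5: (0.5,5) → rotate → (4.51004,2.21574) → ×s → (5.77004,2.83476) → (5.77,2.83)
v6: (0,5) → rotate → (4.24601,2.64034) → ×s → (5.43224,3.37798) → (5.43,3.38)
v7: (-3.5,-1.5) → rotate → (-3.12204,2.18011) → ×s → (-3.99426,2.78917) → (-3.99,2.79)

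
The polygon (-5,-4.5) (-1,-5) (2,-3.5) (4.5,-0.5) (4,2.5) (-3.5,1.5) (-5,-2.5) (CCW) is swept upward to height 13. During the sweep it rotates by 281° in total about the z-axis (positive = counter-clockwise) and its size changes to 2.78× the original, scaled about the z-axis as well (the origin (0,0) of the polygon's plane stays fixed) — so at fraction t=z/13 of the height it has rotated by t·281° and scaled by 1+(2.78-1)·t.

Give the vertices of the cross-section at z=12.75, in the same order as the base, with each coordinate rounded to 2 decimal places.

Cross-section at z=12.75: (-13.64,12.46) (-13.93,1.39) (-9.03,-6.40) (-0.16,-12.43) (7.90,-10.26) (3.16,9.97) (-8.17,12.99)

t = z/height = 12.75/13 = 0.980769
s = 1 + (scale-1)·z/height = 1 + (2.78-1)·12.75/13 = 2.745769
θ = twist·z/height = 281°·12.75/13 = 275.5962° = 4.810060 rad
cos θ = 0.097516, sin θ = -0.995234 (intermediates below are computed at full precision and shown rounded to 5 d.p.)
v1: (-5,-4.5) → rotate → (-4.96613,4.53735) → ×s → (-13.63586,12.45851) → (-13.64,12.46)
v2: (-1,-5) → rotate → (-5.07369,0.50765) → ×s → (-13.93117,1.39390) → (-13.93,1.39)
v3: (2,-3.5) → rotate → (-3.28829,-2.33177) → ×s → (-9.02888,-6.40251) → (-9.03,-6.40)
v4: (4.5,-0.5) → rotate → (-0.05879,-4.52731) → ×s → (-0.16144,-12.43095) → (-0.16,-12.43)
v5: (4,2.5) → rotate → (2.87815,-3.73715) → ×s → (7.90273,-10.26134) → (7.90,-10.26)
v6: (-3.5,1.5) → rotate → (1.15154,3.62959) → ×s → (3.16188,9.96602) → (3.16,9.97)
v7: (-5,-2.5) → rotate → (-2.97567,4.73238) → ×s → (-8.17049,12.99402) → (-8.17,12.99)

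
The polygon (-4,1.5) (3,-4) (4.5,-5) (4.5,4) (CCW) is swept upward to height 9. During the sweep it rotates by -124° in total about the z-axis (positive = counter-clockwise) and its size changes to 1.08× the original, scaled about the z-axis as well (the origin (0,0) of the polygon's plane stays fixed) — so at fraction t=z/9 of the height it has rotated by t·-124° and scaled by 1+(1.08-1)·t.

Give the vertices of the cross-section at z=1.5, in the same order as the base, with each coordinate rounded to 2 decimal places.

Cross-section at z=1.5: (-3.26,2.85) (1.41,-4.87) (2.48,-6.35) (5.70,2.18)

t = z/height = 1.5/9 = 0.166667
s = 1 + (scale-1)·z/height = 1 + (1.08-1)·1.5/9 = 1.013333
θ = twist·z/height = -124°·1.5/9 = -20.6667° = -0.360701 rad
cos θ = 0.935650, sin θ = -0.352931 (intermediates below are computed at full precision and shown rounded to 5 d.p.)
v1: (-4,1.5) → rotate → (-3.21320,2.81520) → ×s → (-3.25604,2.85273) → (-3.26,2.85)
v2: (3,-4) → rotate → (1.39523,-4.80139) → ×s → (1.41383,-4.86541) → (1.41,-4.87)
v3: (4.5,-5) → rotate → (2.44577,-6.26644) → ×s → (2.47838,-6.34999) → (2.48,-6.35)
v4: (4.5,4) → rotate → (5.62215,2.15441) → ×s → (5.69711,2.18314) → (5.70,2.18)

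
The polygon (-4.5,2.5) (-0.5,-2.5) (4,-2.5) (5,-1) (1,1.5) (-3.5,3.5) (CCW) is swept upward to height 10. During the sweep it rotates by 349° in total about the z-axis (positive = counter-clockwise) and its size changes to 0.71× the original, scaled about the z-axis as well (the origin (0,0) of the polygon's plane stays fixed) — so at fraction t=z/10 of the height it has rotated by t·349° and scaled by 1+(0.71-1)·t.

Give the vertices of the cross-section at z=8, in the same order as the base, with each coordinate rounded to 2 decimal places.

t = z/height = 8/10 = 0.8
s = 1 + (scale-1)·z/height = 1 + (0.71-1)·8/10 = 0.768000
θ = twist·z/height = 349°·8/10 = 279.2000° = 4.872959 rad
cos θ = 0.159881, sin θ = -0.987136 (intermediates below are computed at full precision and shown rounded to 5 d.p.)
v1: (-4.5,2.5) → rotate → (1.74838,4.84182) → ×s → (1.34275,3.71851) → (1.34,3.72)
v2: (-0.5,-2.5) → rotate → (-2.54778,0.09387) → ×s → (-1.95670,0.07209) → (-1.96,0.07)
v3: (4,-2.5) → rotate → (-1.82832,-4.34825) → ×s → (-1.40415,-3.33945) → (-1.40,-3.34)
v4: (5,-1) → rotate → (-0.18773,-5.09556) → ×s → (-0.14418,-3.91339) → (-0.14,-3.91)
v5: (1,1.5) → rotate → (1.64059,-0.74731) → ×s → (1.25997,-0.57394) → (1.26,-0.57)
v6: (-3.5,3.5) → rotate → (2.89539,4.01456) → ×s → (2.22366,3.08318) → (2.22,3.08)

Cross-section at z=8: (1.34,3.72) (-1.96,0.07) (-1.40,-3.34) (-0.14,-3.91) (1.26,-0.57) (2.22,3.08)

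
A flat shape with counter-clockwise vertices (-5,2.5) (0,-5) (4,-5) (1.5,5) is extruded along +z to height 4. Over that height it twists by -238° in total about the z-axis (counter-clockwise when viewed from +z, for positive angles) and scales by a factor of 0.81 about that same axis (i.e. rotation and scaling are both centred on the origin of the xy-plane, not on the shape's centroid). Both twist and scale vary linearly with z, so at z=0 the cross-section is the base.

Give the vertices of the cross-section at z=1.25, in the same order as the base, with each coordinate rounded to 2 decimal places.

Cross-section at z=1.25: (1.00,5.16) (-4.53,-1.27) (-3.52,-4.89) (4.91,-0.09)

t = z/height = 1.25/4 = 0.3125
s = 1 + (scale-1)·z/height = 1 + (0.81-1)·1.25/4 = 0.940625
θ = twist·z/height = -238°·1.25/4 = -74.3750° = -1.298089 rad
cos θ = 0.269340, sin θ = -0.963045 (intermediates below are computed at full precision and shown rounded to 5 d.p.)
v1: (-5,2.5) → rotate → (1.06091,5.48858) → ×s → (0.99792,5.16269) → (1.00,5.16)
v2: (0,-5) → rotate → (-4.81523,-1.34670) → ×s → (-4.52932,-1.26674) → (-4.53,-1.27)
v3: (4,-5) → rotate → (-3.73787,-5.19888) → ×s → (-3.51593,-4.89020) → (-3.52,-4.89)
v4: (1.5,5) → rotate → (5.21924,-0.09787) → ×s → (4.90934,-0.09206) → (4.91,-0.09)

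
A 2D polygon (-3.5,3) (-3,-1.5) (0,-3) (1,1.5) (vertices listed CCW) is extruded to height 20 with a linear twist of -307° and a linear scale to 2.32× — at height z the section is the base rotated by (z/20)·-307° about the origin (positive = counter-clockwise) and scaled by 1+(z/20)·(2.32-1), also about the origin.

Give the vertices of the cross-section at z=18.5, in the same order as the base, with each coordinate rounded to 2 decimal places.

t = z/height = 18.5/20 = 0.925
s = 1 + (scale-1)·z/height = 1 + (2.32-1)·18.5/20 = 2.221000
θ = twist·z/height = -307°·18.5/20 = -283.9750° = -4.956299 rad
cos θ = 0.241499, sin θ = 0.970401 (intermediates below are computed at full precision and shown rounded to 5 d.p.)
v1: (-3.5,3) → rotate → (-3.75645,-2.67191) → ×s → (-8.34307,-5.93431) → (-8.34,-5.93)
v2: (-3,-1.5) → rotate → (0.73111,-3.27345) → ×s → (1.62379,-7.27034) → (1.62,-7.27)
v3: (0,-3) → rotate → (2.91120,-0.72450) → ×s → (6.46578,-1.60910) → (6.47,-1.61)
v4: (1,1.5) → rotate → (-1.21410,1.33265) → ×s → (-2.69652,2.95981) → (-2.70,2.96)

Cross-section at z=18.5: (-8.34,-5.93) (1.62,-7.27) (6.47,-1.61) (-2.70,2.96)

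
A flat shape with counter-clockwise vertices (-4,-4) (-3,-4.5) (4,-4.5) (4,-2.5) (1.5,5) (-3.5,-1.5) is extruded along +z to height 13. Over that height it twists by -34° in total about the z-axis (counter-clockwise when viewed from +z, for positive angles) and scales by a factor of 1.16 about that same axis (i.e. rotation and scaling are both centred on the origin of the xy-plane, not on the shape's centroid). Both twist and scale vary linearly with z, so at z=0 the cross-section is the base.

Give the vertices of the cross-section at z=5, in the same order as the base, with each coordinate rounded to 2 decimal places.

Cross-section at z=5: (-5.10,-3.18) (-4.18,-3.93) (3.06,-5.61) (3.54,-3.55) (2.75,4.81) (-3.98,-0.71)

t = z/height = 5/13 = 0.384615
s = 1 + (scale-1)·z/height = 1 + (1.16-1)·5/13 = 1.061538
θ = twist·z/height = -34°·5/13 = -13.0769° = -0.228235 rad
cos θ = 0.974067, sin θ = -0.226259 (intermediates below are computed at full precision and shown rounded to 5 d.p.)
v1: (-4,-4) → rotate → (-4.80130,-2.99123) → ×s → (-5.09677,-3.17531) → (-5.10,-3.18)
v2: (-3,-4.5) → rotate → (-3.94037,-3.70453) → ×s → (-4.18285,-3.93250) → (-4.18,-3.93)
v3: (4,-4.5) → rotate → (2.87810,-5.28834) → ×s → (3.05522,-5.61377) → (3.06,-5.61)
v4: (4,-2.5) → rotate → (3.33062,-3.34020) → ×s → (3.53558,-3.54575) → (3.54,-3.55)
v5: (1.5,5) → rotate → (2.59240,4.53095) → ×s → (2.75193,4.80977) → (2.75,4.81)
v6: (-3.5,-1.5) → rotate → (-3.74862,-0.66919) → ×s → (-3.97931,-0.71038) → (-3.98,-0.71)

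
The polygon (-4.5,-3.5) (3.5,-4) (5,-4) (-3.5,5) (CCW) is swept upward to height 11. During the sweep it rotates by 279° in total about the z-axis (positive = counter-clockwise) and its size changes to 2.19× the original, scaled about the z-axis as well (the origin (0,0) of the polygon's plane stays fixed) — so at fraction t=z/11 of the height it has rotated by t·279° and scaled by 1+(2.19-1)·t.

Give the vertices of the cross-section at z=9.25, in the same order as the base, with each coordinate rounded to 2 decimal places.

t = z/height = 9.25/11 = 0.840909
s = 1 + (scale-1)·z/height = 1 + (2.19-1)·9.25/11 = 2.000682
θ = twist·z/height = 279°·9.25/11 = 234.6136° = 4.094780 rad
cos θ = -0.579087, sin θ = -0.815266 (intermediates below are computed at full precision and shown rounded to 5 d.p.)
v1: (-4.5,-3.5) → rotate → (-0.24754,5.69550) → ×s → (-0.49524,11.39488) → (-0.50,11.39)
v2: (3.5,-4) → rotate → (-5.28787,-0.53708) → ×s → (-10.57934,-1.07453) → (-10.58,-1.07)
v3: (5,-4) → rotate → (-6.15650,-1.75998) → ×s → (-12.31719,-3.52116) → (-12.32,-3.52)
v4: (-3.5,5) → rotate → (6.10313,-0.04201) → ×s → (12.21043,-0.08404) → (12.21,-0.08)

Cross-section at z=9.25: (-0.50,11.39) (-10.58,-1.07) (-12.32,-3.52) (12.21,-0.08)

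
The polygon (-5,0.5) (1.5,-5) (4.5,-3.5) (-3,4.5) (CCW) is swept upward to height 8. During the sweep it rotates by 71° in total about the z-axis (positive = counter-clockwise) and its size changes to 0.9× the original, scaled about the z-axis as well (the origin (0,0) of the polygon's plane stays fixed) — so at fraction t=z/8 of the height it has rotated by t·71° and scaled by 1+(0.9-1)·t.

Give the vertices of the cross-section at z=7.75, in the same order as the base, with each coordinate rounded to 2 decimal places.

t = z/height = 7.75/8 = 0.96875
s = 1 + (scale-1)·z/height = 1 + (0.9-1)·7.75/8 = 0.903125
θ = twist·z/height = 71°·7.75/8 = 68.7813° = 1.200459 rad
cos θ = 0.361930, sin θ = 0.932205 (intermediates below are computed at full precision and shown rounded to 5 d.p.)
v1: (-5,0.5) → rotate → (-2.27575,-4.48006) → ×s → (-2.05529,-4.04606) → (-2.06,-4.05)
v2: (1.5,-5) → rotate → (5.20392,-0.41134) → ×s → (4.69979,-0.37149) → (4.70,-0.37)
v3: (4.5,-3.5) → rotate → (4.89140,2.92817) → ×s → (4.41755,2.64450) → (4.42,2.64)
v4: (-3,4.5) → rotate → (-5.28071,-1.16793) → ×s → (-4.76914,-1.05479) → (-4.77,-1.05)

Cross-section at z=7.75: (-2.06,-4.05) (4.70,-0.37) (4.42,2.64) (-4.77,-1.05)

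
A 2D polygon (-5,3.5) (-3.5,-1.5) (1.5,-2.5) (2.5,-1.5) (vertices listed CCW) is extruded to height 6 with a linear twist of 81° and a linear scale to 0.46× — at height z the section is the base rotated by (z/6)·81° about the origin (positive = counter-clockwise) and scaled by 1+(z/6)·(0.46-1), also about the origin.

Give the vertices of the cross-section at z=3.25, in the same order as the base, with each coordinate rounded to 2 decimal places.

Cross-section at z=3.25: (-4.27,-0.67) (-1.05,-2.48) (1.99,-0.54) (2.01,0.46)

t = z/height = 3.25/6 = 0.541667
s = 1 + (scale-1)·z/height = 1 + (0.46-1)·3.25/6 = 0.707500
θ = twist·z/height = 81°·3.25/6 = 43.8750° = 0.765763 rad
cos θ = 0.720854, sin θ = 0.693087 (intermediates below are computed at full precision and shown rounded to 5 d.p.)
v1: (-5,3.5) → rotate → (-6.03007,-0.94245) → ×s → (-4.26628,-0.66678) → (-4.27,-0.67)
v2: (-3.5,-1.5) → rotate → (-1.48336,-3.50709) → ×s → (-1.04947,-2.48126) → (-1.05,-2.48)
v3: (1.5,-2.5) → rotate → (2.81400,-0.76250) → ×s → (1.99090,-0.53947) → (1.99,-0.54)
v4: (2.5,-1.5) → rotate → (2.84177,0.65144) → ×s → (2.01055,0.46089) → (2.01,0.46)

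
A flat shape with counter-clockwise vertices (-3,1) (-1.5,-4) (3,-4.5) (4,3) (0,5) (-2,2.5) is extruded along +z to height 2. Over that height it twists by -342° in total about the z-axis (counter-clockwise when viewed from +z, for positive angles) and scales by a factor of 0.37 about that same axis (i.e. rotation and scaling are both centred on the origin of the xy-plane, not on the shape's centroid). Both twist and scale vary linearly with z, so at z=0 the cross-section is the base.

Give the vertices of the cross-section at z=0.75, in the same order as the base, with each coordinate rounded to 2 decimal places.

t = z/height = 0.75/2 = 0.375
s = 1 + (scale-1)·z/height = 1 + (0.37-1)·0.75/2 = 0.763750
θ = twist·z/height = -342°·0.75/2 = -128.2500° = -2.238385 rad
cos θ = -0.619094, sin θ = -0.785317 (intermediates below are computed at full precision and shown rounded to 5 d.p.)
v1: (-3,1) → rotate → (2.64260,1.73686) → ×s → (2.01828,1.32652) → (2.02,1.33)
v2: (-1.5,-4) → rotate → (-2.21263,3.65435) → ×s → (-1.68989,2.79101) → (-1.69,2.79)
v3: (3,-4.5) → rotate → (-5.39121,0.42997) → ×s → (-4.11754,0.32839) → (-4.12,0.33)
v4: (4,3) → rotate → (-0.12043,-4.99855) → ×s → (-0.09197,-3.81764) → (-0.09,-3.82)
v5: (0,5) → rotate → (3.92658,-3.09547) → ×s → (2.99893,-2.36417) → (3.00,-2.36)
v6: (-2,2.5) → rotate → (3.20148,0.02290) → ×s → (2.44513,0.01749) → (2.45,0.02)

Cross-section at z=0.75: (2.02,1.33) (-1.69,2.79) (-4.12,0.33) (-0.09,-3.82) (3.00,-2.36) (2.45,0.02)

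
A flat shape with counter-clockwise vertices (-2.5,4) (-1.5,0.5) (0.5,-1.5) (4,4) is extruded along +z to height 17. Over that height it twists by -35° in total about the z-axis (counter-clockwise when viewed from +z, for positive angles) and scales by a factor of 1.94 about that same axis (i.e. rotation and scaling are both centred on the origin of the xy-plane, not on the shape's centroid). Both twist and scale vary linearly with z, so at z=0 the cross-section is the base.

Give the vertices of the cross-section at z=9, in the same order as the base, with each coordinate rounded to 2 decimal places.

t = z/height = 9/17 = 0.529412
s = 1 + (scale-1)·z/height = 1 + (1.94-1)·9/17 = 1.497647
θ = twist·z/height = -35°·9/17 = -18.5294° = -0.323399 rad
cos θ = 0.948161, sin θ = -0.317791 (intermediates below are computed at full precision and shown rounded to 5 d.p.)
v1: (-2.5,4) → rotate → (-1.09924,4.58712) → ×s → (-1.64627,6.86989) → (-1.65,6.87)
v2: (-1.5,0.5) → rotate → (-1.26335,0.95077) → ×s → (-1.89205,1.42391) → (-1.89,1.42)
v3: (0.5,-1.5) → rotate → (-0.00261,-1.58114) → ×s → (-0.00390,-2.36798) → (0.00,-2.37)
v4: (4,4) → rotate → (5.06381,2.52148) → ×s → (7.58380,3.77628) → (7.58,3.78)

Cross-section at z=9: (-1.65,6.87) (-1.89,1.42) (0.00,-2.37) (7.58,3.78)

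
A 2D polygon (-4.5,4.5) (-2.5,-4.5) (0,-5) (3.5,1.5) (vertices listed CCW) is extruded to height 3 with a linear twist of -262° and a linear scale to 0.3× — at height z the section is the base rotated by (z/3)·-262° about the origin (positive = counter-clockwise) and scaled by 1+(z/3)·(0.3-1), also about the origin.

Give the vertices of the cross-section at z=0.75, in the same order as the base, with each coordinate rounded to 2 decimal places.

Cross-section at z=0.75: (1.84,4.92) (-4.23,0.34) (-3.75,-1.71) (2.32,-2.11)

t = z/height = 0.75/3 = 0.25
s = 1 + (scale-1)·z/height = 1 + (0.3-1)·0.75/3 = 0.825000
θ = twist·z/height = -262°·0.75/3 = -65.5000° = -1.143191 rad
cos θ = 0.414693, sin θ = -0.909961 (intermediates below are computed at full precision and shown rounded to 5 d.p.)
v1: (-4.5,4.5) → rotate → (2.22871,5.96095) → ×s → (1.83868,4.91778) → (1.84,4.92)
v2: (-2.5,-4.5) → rotate → (-5.13156,0.40878) → ×s → (-4.23354,0.33725) → (-4.23,0.34)
v3: (0,-5) → rotate → (-4.54981,-2.07347) → ×s → (-3.75359,-1.71061) → (-3.75,-1.71)
v4: (3.5,1.5) → rotate → (2.81637,-2.56282) → ×s → (2.32350,-2.11433) → (2.32,-2.11)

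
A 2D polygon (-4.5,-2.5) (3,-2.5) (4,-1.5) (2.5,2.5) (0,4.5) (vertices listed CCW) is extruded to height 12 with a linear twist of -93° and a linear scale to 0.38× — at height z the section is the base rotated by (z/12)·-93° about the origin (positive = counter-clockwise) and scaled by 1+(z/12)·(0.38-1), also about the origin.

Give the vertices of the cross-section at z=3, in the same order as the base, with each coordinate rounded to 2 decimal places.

t = z/height = 3/12 = 0.25
s = 1 + (scale-1)·z/height = 1 + (0.38-1)·3/12 = 0.845000
θ = twist·z/height = -93°·3/12 = -23.2500° = -0.405789 rad
cos θ = 0.918791, sin θ = -0.394744 (intermediates below are computed at full precision and shown rounded to 5 d.p.)
v1: (-4.5,-2.5) → rotate → (-5.12142,-0.52063) → ×s → (-4.32760,-0.43993) → (-4.33,-0.44)
v2: (3,-2.5) → rotate → (1.76951,-3.48121) → ×s → (1.49524,-2.94162) → (1.50,-2.94)
v3: (4,-1.5) → rotate → (3.08305,-2.95716) → ×s → (2.60518,-2.49880) → (2.61,-2.50)
v4: (2.5,2.5) → rotate → (3.28384,1.31012) → ×s → (2.77484,1.10705) → (2.77,1.11)
v5: (0,4.5) → rotate → (1.77635,4.13456) → ×s → (1.50101,3.49370) → (1.50,3.49)

Cross-section at z=3: (-4.33,-0.44) (1.50,-2.94) (2.61,-2.50) (2.77,1.11) (1.50,3.49)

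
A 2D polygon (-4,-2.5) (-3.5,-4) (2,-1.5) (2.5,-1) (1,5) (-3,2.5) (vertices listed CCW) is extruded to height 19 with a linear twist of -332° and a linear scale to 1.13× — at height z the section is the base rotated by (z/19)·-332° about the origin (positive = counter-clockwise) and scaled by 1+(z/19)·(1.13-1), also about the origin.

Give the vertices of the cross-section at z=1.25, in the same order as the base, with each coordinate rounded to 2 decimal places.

Cross-section at z=1.25: (-4.68,-0.84) (-4.78,-2.43) (1.31,-2.15) (1.97,-1.87) (2.81,4.31) (-1.87,3.47)

t = z/height = 1.25/19 = 0.0657895
s = 1 + (scale-1)·z/height = 1 + (1.13-1)·1.25/19 = 1.008553
θ = twist·z/height = -332°·1.25/19 = -21.8421° = -0.381217 rad
cos θ = 0.928213, sin θ = -0.372050 (intermediates below are computed at full precision and shown rounded to 5 d.p.)
v1: (-4,-2.5) → rotate → (-4.64298,-0.83233) → ×s → (-4.68269,-0.83945) → (-4.68,-0.84)
v2: (-3.5,-4) → rotate → (-4.73694,-2.41068) → ×s → (-4.77746,-2.43129) → (-4.78,-2.43)
v3: (2,-1.5) → rotate → (1.29835,-2.13642) → ×s → (1.30945,-2.15469) → (1.31,-2.15)
v4: (2.5,-1) → rotate → (1.94848,-1.85834) → ×s → (1.96515,-1.87423) → (1.97,-1.87)
v5: (1,5) → rotate → (2.78846,4.26901) → ×s → (2.81231,4.30552) → (2.81,4.31)
v6: (-3,2.5) → rotate → (-1.85451,3.43668) → ×s → (-1.87037,3.46607) → (-1.87,3.47)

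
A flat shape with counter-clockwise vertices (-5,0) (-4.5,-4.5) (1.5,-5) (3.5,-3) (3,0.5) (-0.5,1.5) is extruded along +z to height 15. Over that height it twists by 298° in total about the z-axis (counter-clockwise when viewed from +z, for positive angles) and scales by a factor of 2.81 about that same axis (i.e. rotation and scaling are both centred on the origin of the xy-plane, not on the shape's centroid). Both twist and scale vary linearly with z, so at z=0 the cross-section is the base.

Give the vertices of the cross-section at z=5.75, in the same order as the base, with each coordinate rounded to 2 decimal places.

Cross-section at z=5.75: (3.48,-7.72) (10.08,-3.82) (6.68,5.79) (2.20,7.49) (-2.86,4.29) (-1.97,-1.82)

t = z/height = 5.75/15 = 0.383333
s = 1 + (scale-1)·z/height = 1 + (2.81-1)·5.75/15 = 1.693833
θ = twist·z/height = 298°·5.75/15 = 114.2333° = 1.993748 rad
cos θ = -0.410454, sin θ = 0.911881 (intermediates below are computed at full precision and shown rounded to 5 d.p.)
v1: (-5,0) → rotate → (2.05227,-4.55941) → ×s → (3.47620,-7.72288) → (3.48,-7.72)
v2: (-4.5,-4.5) → rotate → (5.95051,-2.25643) → ×s → (10.07917,-3.82201) → (10.08,-3.82)
v3: (1.5,-5) → rotate → (3.94373,3.42009) → ×s → (6.68002,5.79306) → (6.68,5.79)
v4: (3.5,-3) → rotate → (1.29906,4.42295) → ×s → (2.20039,7.49173) → (2.20,7.49)
v5: (3,0.5) → rotate → (-1.68730,2.53042) → ×s → (-2.85801,4.28611) → (-2.86,4.29)
v6: (-0.5,1.5) → rotate → (-1.16260,-1.07162) → ×s → (-1.96924,-1.81515) → (-1.97,-1.82)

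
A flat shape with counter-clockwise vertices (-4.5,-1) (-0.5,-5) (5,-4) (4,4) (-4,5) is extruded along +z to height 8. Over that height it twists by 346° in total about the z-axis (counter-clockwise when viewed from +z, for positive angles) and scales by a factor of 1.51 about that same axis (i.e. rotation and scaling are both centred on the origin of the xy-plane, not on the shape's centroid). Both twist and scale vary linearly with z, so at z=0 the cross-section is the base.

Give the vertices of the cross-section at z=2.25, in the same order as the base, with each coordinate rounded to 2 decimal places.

Cross-section at z=2.25: (1.79,-4.96) (5.74,0.16) (3.81,6.25) (-5.12,3.95) (-5.09,-5.26)

t = z/height = 2.25/8 = 0.28125
s = 1 + (scale-1)·z/height = 1 + (1.51-1)·2.25/8 = 1.143438
θ = twist·z/height = 346°·2.25/8 = 97.3125° = 1.698424 rad
cos θ = -0.127281, sin θ = 0.991867 (intermediates below are computed at full precision and shown rounded to 5 d.p.)
v1: (-4.5,-1) → rotate → (1.56463,-4.33612) → ×s → (1.78906,-4.95808) → (1.79,-4.96)
v2: (-0.5,-5) → rotate → (5.02297,0.14047) → ×s → (5.74346,0.16062) → (5.74,0.16)
v3: (5,-4) → rotate → (3.33106,5.46846) → ×s → (3.80886,6.25284) → (3.81,6.25)
v4: (4,4) → rotate → (-4.47659,3.45834) → ×s → (-5.11870,3.95440) → (-5.12,3.95)
v5: (-4,5) → rotate → (-4.45021,-4.60387) → ×s → (-5.08854,-5.26424) → (-5.09,-5.26)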